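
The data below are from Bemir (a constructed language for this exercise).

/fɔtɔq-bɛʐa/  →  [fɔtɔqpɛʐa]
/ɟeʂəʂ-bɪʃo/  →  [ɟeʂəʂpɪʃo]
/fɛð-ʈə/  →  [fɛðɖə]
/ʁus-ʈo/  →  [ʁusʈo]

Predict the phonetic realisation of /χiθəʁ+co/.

[χiθəʁɟo]

The data show progressive voicing assimilation: /b/ → [p] after /q/; /b/ → [p] after /ʂ/; /ʈ/ → [ɖ] after /ð/. In each pair only voicing changes, matching the preceding consonant, while place and manner stay constant.
No alternation appears in [ʁusʈo]: there the adjacent consonants already agree in voicing (/ʈ/ and /s/ are both voiceless), so this form is consistent with the same rule.
The rule targets /c/ (voiceless palatal stop), which sits after the trigger /ʁ/ (voiced).
A voiced palatal stop is [ɟ], so the surface segment is [ɟ].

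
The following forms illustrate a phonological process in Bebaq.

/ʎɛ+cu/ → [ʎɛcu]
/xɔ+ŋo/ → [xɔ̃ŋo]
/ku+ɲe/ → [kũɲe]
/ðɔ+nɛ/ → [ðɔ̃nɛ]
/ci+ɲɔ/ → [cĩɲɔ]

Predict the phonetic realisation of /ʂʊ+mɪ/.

The data show regressive nasality assimilation (vowel nasalisation): /ɔ/ → [ɔ̃] before /ŋ/; /u/ → [ũ] before /ɲ/; /ɔ/ → [ɔ̃] before /n/; /i/ → [ĩ] before /ɲ/ — a vowel is nasalised by an immediately following nasal consonant.
No change occurs in [ʎɛcu] because the vowel at the boundary is adjacent to an oral consonant, not a nasal (/ɛ/ next to /c/).
The vowel /ʊ/ is adjacent to the following nasal /m/, so it acquires [+nasal] and surfaces as [ʊ̃].

[ʂʊ̃mɪ]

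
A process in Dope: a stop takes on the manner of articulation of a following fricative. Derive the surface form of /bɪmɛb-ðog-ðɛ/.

[bɪmɛβðoɣðɛ]

/b/ is a voiced bilabial stop. The following trigger /ð/ is a fricative, so /b/ must become a fricative as well.
A voiced bilabial fricative is [β], so the surface segment is [β].
The same rule applies at the second boundary: /g/ → [ɣ] next to /ð/.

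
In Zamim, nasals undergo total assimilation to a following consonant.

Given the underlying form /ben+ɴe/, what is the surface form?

/n/ is the segment targeted by the rule; it sits immediately before /ɴ/, so it assimilates completely and surfaces as [ɴ].

[beɴɴe]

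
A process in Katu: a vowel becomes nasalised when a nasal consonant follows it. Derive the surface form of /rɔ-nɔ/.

The vowel /ɔ/ is adjacent to the following nasal /n/, so it acquires [+nasal] and surfaces as [ɔ̃].

[rɔ̃nɔ]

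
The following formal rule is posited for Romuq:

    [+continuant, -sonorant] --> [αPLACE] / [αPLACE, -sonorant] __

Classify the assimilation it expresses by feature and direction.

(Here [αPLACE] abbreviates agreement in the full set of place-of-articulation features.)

The rule copies the place features (abbreviated [PLACE]) from the environment onto the target, so the assimilating feature is place.
Since the environment is written before the underscore, the trigger precedes the target; the direction is progressive.

progressive place assimilation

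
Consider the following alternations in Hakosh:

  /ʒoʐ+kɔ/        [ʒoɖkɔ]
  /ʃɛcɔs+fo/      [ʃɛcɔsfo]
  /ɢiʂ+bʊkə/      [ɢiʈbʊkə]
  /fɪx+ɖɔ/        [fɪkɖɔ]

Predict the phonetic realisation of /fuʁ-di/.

[fuɢdi]

The data show regressive manner assimilation: /ʐ/ → [ɖ] before /k/; /ʂ/ → [ʈ] before /b/; /x/ → [k] before /ɖ/. In each pair only manner changes, matching the following consonant, while place and voice stay constant.
Nothing changes in [ʃɛcɔsfo]: there the adjacent consonants already agree in manner (/s/ and /f/ are both fricatives), so this form is consistent with the same rule.
The rule targets /ʁ/ (voiced uvular fricative), which sits before the trigger /d/ (stop).
Changing only its manner to stop gives [ɢ] — the voiced uvular stop.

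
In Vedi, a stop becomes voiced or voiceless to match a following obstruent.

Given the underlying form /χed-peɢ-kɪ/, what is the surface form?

[χetpeqkɪ]

The rule targets /d/ (voiced alveolar stop), which sits before the trigger /p/ (voiceless).
Changing only its voicing to voiceless gives [t] — the voiceless alveolar stop.
The same rule applies at the second boundary: /ɢ/ → [q] next to /k/.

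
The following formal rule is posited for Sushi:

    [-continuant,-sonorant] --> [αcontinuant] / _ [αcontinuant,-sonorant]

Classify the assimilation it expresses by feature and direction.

regressive manner assimilation

The shared variable α links the value of [continuant] on the target to that of the neighbouring obstruent. [continuant] distinguishes stops from fricatives — a manner-of-articulation feature — so this is manner assimilation.
Since the environment is written after the underscore, the trigger follows the target; the direction is regressive.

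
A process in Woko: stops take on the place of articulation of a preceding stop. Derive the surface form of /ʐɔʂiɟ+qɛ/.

/q/ is a voiceless uvular stop. The preceding trigger /ɟ/ is palatal, so /q/ must become palatal as well.
The voiceless palatal stop is [c], so /q/ → [c].

[ʐɔʂiɟcɛ]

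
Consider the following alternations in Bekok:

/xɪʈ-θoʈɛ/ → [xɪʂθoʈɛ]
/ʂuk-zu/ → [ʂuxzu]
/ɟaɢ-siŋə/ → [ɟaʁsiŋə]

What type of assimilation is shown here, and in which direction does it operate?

regressive manner assimilation

Underlying /ʈ/ is realised as [ʂ] next to /θ/; /θ/ itself does not change.
The change stop → fricative matches the manner of the following /θ/, identifying this as manner assimilation.
Place and voice are unchanged, so the assimilation is partial, not total.
The other alternating forms pattern the same way: /k/ → [x] before /z/ (stop → fricative, matching a fricative); /ɢ/ → [ʁ] before /s/ (stop → fricative, matching a fricative) — only manner changes, and always toward the following segment.
Since the segment that changes precedes the conditioning segment, the assimilation is regressive.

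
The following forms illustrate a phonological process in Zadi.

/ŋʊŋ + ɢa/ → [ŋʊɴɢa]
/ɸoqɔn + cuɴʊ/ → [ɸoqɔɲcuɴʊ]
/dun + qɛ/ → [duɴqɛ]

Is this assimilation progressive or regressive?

regressive

Comparing underlying and surface forms, /ŋ/ → [ɴ] is the alternation; the neighbouring /ɢ/ is constant.
/ŋ/ is velar while /ɢ/ is uvular; the output [ɴ] is uvular, matching the trigger — so the feature that spreads is place.
The same holds elsewhere in the data: /n/ → [ɲ] before /c/ (alveolar → palatal, matching palatal); /n/ → [ɴ] before /q/ (alveolar → uvular, matching uvular) — only place changes, and always toward the following segment.
Since the segment that changes precedes the conditioning segment, the assimilation is regressive.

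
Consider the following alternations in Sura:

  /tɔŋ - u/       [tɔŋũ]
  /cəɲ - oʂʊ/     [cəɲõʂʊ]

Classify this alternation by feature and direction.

progressive nasality assimilation (vowel nasalisation)

The vowel /u/ surfaces as nasalised [ũ] next to the preceding nasal /ŋ/ — it has acquired the [+nasal] feature of its neighbour.
The other form shows the same pattern: /o/ → [õ] after /ɲ/ — each time a vowel is nasalised next to a preceding nasal.
Because the conditioning nasal is to the left of the vowel that changes, the process is progressive (perseverative).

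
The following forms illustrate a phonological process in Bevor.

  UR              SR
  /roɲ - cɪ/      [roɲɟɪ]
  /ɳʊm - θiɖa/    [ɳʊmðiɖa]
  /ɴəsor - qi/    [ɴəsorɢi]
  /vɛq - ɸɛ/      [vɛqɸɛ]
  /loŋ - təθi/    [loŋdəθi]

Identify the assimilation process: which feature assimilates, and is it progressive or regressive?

progressive voicing assimilation

Comparing underlying and surface forms, /c/ → [ɟ] is the alternation; the neighbouring /ɲ/ is constant.
/c/ is voiceless while /ɲ/ is voiced; the output [ɟ] is voiced, matching the trigger — so the feature that spreads is voicing.
Place and manner are unchanged, so the assimilation is partial, not total.
The other alternating forms pattern the same way: /θ/ → [ð] after /m/ (voiceless → voiced, matching voiced); /q/ → [ɢ] after /r/ (voiceless → voiced, matching voiced); /t/ → [d] after /ŋ/ (voiceless → voiced, matching voiced) — only voicing changes, and always toward the preceding segment.
Nothing changes in [vɛqɸɛ]: there the adjacent consonants already agree in voicing (/ɸ/ and /q/ are both voiceless), so this form is consistent with the same rule.
The trigger is the preceding segment, so the direction is progressive (perseverative).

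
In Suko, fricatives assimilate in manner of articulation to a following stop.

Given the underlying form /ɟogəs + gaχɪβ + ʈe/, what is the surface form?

[ɟogətgaχɪbʈe]

The rule targets /s/ (voiceless alveolar fricative), which sits before the trigger /g/ (stop).
A voiceless alveolar stop is [t], so the surface segment is [t].
At the second juncture, /β/ likewise becomes [b] adjacent to /ʈ/.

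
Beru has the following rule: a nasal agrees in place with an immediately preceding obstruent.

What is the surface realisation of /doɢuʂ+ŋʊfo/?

The rule targets /ŋ/ (voiced velar nasal), which sits after the trigger /ʂ/ (retroflex).
A voiced retroflex nasal is [ɳ], so the surface segment is [ɳ].

[doɢuʂɳʊfo]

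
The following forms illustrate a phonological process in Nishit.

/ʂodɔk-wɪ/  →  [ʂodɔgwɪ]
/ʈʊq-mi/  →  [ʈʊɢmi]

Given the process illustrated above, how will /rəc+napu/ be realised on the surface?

The data show regressive voicing assimilation: /k/ → [g] before /w/; /q/ → [ɢ] before /m/. In each pair only voicing changes, matching the following consonant, while place and manner stay constant.
The rule targets /c/ (voiceless palatal stop), which sits before the trigger /n/ (voiced).
A voiced palatal stop is [ɟ], so the surface segment is [ɟ].

[rəɟnapu]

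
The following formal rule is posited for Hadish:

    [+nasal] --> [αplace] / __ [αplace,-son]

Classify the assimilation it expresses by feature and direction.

The shared variable α links the value of the place features (abbreviated [place]) on the target to the same value on the neighbouring segment, so place is the feature that assimilates.
The conditioning segment sits to the right of the focus bar, meaning the trigger follows the segment that changes — regressive assimilation.

regressive place assimilation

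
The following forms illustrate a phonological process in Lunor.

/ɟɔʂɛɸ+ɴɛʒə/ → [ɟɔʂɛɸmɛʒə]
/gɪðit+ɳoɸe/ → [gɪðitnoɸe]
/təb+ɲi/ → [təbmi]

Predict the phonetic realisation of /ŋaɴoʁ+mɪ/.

[ŋaɴoʁɴɪ]

The data show progressive place assimilation: /ɴ/ → [m] after /ɸ/; /ɳ/ → [n] after /t/; /ɲ/ → [m] after /b/. In each pair only place changes, matching the preceding consonant, while manner and voice stay constant.
/m/ is a voiced bilabial nasal. The preceding trigger /ʁ/ is uvular, so /m/ must become uvular as well.
The voiced uvular nasal is [ɴ], so /m/ → [ɴ].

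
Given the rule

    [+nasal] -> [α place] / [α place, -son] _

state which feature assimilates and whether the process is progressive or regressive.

progressive place assimilation

The rule copies the place features (abbreviated [place]) from the environment onto the target, so the assimilating feature is place.
Since the environment is written before the underscore, the trigger precedes the target; the direction is progressive.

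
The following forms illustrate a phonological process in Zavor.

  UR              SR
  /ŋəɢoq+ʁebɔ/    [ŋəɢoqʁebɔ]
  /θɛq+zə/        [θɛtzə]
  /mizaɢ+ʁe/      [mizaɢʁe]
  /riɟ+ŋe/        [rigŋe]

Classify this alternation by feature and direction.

regressive place assimilation

The segment that alternates is /q/, which surfaces as [t] when adjacent to /z/.
The change uvular → alveolar matches the place of the following /z/, identifying this as place assimilation.
Manner and voice are unchanged, so the assimilation is partial, not total.
Checking the remaining alternation: /ɟ/ → [g] before /ŋ/ (palatal → velar, matching velar) — only place changes, and always toward the following segment.
Nothing changes in [ŋəɢoqʁebɔ], [mizaɢʁe]: there the adjacent consonants already agree in place (/q/ and /ʁ/ are both uvular; /ɢ/ and /ʁ/ are both uvular), so these forms are consistent with the same rule.
Since the segment that changes precedes the conditioning segment, the assimilation is regressive.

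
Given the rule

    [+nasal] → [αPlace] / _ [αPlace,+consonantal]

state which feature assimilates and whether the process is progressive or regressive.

The shared variable α links the value of the place features (abbreviated [Place]) on the target to the same value on the neighbouring segment, so place is the feature that assimilates.
Since the environment is written after the underscore, the trigger follows the target; the direction is regressive.

regressive place assimilation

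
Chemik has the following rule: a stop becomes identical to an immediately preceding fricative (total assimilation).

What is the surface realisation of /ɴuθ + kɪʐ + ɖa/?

/k/ is the segment targeted by the rule; it sits immediately after /θ/, so it assimilates completely and surfaces as [θ].
At the second juncture, /ɖ/ likewise becomes [ʐ] adjacent to /ʐ/.

[ɴuθθɪʐʐa]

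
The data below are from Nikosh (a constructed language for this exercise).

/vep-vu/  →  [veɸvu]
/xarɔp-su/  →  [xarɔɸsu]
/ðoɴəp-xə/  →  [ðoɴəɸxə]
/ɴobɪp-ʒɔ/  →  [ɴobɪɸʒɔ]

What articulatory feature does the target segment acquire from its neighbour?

manner

Underlying /p/ is realised as [ɸ] next to /v/; /v/ itself does not change.
/p/ is a stop while /v/ is a fricative; the output [ɸ] is a fricative, matching the trigger — so the feature that spreads is manner.
Checking the remaining alternations: /p/ → [ɸ] before /s/ (stop → fricative, matching a fricative); /p/ → [ɸ] before /x/ (stop → fricative, matching a fricative); /p/ → [ɸ] before /ʒ/ (stop → fricative, matching a fricative) — only manner changes, and always toward the following segment.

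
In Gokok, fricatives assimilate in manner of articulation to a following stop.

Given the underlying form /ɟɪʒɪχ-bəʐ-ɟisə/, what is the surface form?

[ɟɪʒɪqbəɖɟisə]

/χ/ is a voiceless uvular fricative. The following trigger /b/ is a stop, so /χ/ must become a stop as well.
A voiceless uvular stop is [q], so the surface segment is [q].
The same rule applies at the second boundary: /ʐ/ → [ɖ] next to /ɟ/.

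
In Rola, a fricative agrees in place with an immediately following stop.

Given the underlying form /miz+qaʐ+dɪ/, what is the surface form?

[miʁqazdɪ]

/z/ is a voiced alveolar fricative. The following trigger /q/ is uvular, so /z/ must become uvular as well.
The voiced uvular fricative is [ʁ], so /z/ → [ʁ].
The same rule applies at the second boundary: /ʐ/ → [z] next to /d/.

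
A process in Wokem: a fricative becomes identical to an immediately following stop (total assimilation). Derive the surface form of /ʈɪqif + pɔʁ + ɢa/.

/f/ is the segment targeted by the rule; it sits immediately before /p/, so it assimilates completely and surfaces as [p].
The same rule applies at the second boundary: /ʁ/ → [ɢ] next to /ɢ/.

[ʈɪqippɔɢɢa]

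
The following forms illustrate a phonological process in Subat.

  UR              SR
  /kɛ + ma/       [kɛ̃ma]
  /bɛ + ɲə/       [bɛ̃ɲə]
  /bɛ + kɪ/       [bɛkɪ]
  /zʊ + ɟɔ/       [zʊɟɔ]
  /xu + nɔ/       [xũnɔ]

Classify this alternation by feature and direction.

regressive nasality assimilation (vowel nasalisation)

The vowel /ɛ/ surfaces as nasalised [ɛ̃] next to the following nasal /m/ — it has acquired the [+nasal] feature of its neighbour.
The other forms show the same pattern: /ɛ/ → [ɛ̃] before /ɲ/; /u/ → [ũ] before /n/ — each time a vowel is nasalised next to a following nasal.
No change occurs in [bɛkɪ], [zʊɟɔ] because the vowel at the boundary is adjacent to an oral consonant, not a nasal (/ɛ/ next to /k/; /ʊ/ next to /ɟ/).
Because the conditioning nasal is to the right of the vowel that changes, the process is regressive (anticipatory).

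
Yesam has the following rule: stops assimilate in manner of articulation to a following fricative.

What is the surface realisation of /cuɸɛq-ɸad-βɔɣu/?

/q/ is a voiceless uvular stop. The following trigger /ɸ/ is a fricative, so /q/ must become a fricative as well.
Changing only its manner to fricative gives [χ] — the voiceless uvular fricative.
At the second juncture, /d/ likewise becomes [z] adjacent to /β/.

[cuɸɛχɸazβɔɣu]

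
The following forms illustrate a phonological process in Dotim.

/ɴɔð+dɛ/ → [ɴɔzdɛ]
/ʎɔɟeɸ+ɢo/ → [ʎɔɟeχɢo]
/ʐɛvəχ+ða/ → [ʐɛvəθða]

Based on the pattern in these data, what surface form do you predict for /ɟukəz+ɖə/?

The data show regressive place assimilation: /ð/ → [z] before /d/; /ɸ/ → [χ] before /ɢ/; /χ/ → [θ] before /ð/. In each pair only place changes, matching the following consonant, while manner and voice stay constant.
The rule targets /z/ (voiced alveolar fricative), which sits before the trigger /ɖ/ (retroflex).
The voiced retroflex fricative is [ʐ], so /z/ → [ʐ].

[ɟukəʐɖə]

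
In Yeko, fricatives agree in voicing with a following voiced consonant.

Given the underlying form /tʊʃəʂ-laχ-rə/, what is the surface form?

[tʊʃəʐlaʁrə]

/ʂ/ is a voiceless retroflex fricative. The following trigger /l/ is voiced, so /ʂ/ must become voiced as well.
A voiced retroflex fricative is [ʐ], so the surface segment is [ʐ].
At the second juncture, /χ/ likewise becomes [ʁ] adjacent to /r/.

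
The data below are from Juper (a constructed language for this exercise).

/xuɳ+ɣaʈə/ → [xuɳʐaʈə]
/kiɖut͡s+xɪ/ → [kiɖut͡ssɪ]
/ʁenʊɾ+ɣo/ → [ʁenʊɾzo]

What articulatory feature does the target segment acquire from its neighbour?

The segment that alternates is /ɣ/, which surfaces as [ʐ] when adjacent to /ɳ/.
The change velar → retroflex matches the place of the preceding /ɳ/, identifying this as place assimilation.
Checking the remaining alternations: /x/ → [s] after /t͡s/ (velar → alveolar, matching alveolar); /ɣ/ → [z] after /ɾ/ (velar → alveolar, matching alveolar) — only place changes, and always toward the preceding segment.

place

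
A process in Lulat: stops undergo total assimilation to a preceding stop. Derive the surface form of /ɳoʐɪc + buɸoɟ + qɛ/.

[ɳoʐɪccuɸoɟɟɛ]

/b/ is the segment targeted by the rule; it sits immediately after /c/, so it assimilates completely and surfaces as [c].
At the second juncture, /q/ likewise becomes [ɟ] adjacent to /ɟ/.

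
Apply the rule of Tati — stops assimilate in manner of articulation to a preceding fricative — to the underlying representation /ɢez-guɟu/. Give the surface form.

/g/ is a voiced velar stop. The preceding trigger /z/ is a fricative, so /g/ must become a fricative as well.
A voiced velar fricative is [ɣ], so the surface segment is [ɣ].

[ɢezɣuɟu]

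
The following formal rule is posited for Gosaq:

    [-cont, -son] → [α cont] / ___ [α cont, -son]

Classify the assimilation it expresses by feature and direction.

The shared variable α links the value of [cont] on the target to that of the neighbouring obstruent. [cont] distinguishes stops from fricatives — a manner-of-articulation feature — so this is manner assimilation.
The conditioning segment sits to the right of the focus bar, meaning the trigger follows the segment that changes — regressive assimilation.

regressive manner assimilation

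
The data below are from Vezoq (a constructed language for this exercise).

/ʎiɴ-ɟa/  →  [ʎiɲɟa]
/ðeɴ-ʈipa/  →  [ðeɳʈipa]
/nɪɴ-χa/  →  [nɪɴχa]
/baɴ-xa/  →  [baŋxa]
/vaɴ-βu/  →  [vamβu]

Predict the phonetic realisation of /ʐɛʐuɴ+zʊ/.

The data show regressive place assimilation: /ɴ/ → [ɲ] before /ɟ/; /ɴ/ → [ɳ] before /ʈ/; /ɴ/ → [ŋ] before /x/; /ɴ/ → [m] before /β/. In each pair only place changes, matching the following consonant, while manner and voice stay constant.
Nothing changes in [nɪɴχa]: there the adjacent consonants already agree in place (/ɴ/ and /χ/ are both uvular), so this form is consistent with the same rule.
/ɴ/ is a voiced uvular nasal. The following trigger /z/ is alveolar, so /ɴ/ must become alveolar as well.
A voiced alveolar nasal is [n], so the surface segment is [n].

[ʐɛʐunzʊ]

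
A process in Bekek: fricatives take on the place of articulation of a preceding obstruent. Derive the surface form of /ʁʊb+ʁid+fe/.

[ʁʊbβidse]

/ʁ/ is a voiced uvular fricative. The preceding trigger /b/ is bilabial, so /ʁ/ must become bilabial as well.
The voiced bilabial fricative is [β], so /ʁ/ → [β].
The same rule applies at the second boundary: /f/ → [s] next to /d/.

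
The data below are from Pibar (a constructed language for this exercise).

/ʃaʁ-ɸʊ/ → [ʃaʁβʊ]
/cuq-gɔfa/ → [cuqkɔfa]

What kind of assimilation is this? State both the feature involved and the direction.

progressive voicing assimilation

Underlying /ɸ/ is realised as [β] next to /ʁ/; /ʁ/ itself does not change.
/ɸ/ is voiceless while /ʁ/ is voiced; the output [β] is voiced, matching the trigger — so the feature that spreads is voicing.
Place and manner are unchanged, so the assimilation is partial, not total.
The other alternating form patterns the same way: /g/ → [k] after /q/ (voiced → voiceless, matching voiceless) — only voicing changes, and always toward the preceding segment.
Since the segment that changes follows the conditioning segment, the assimilation is progressive.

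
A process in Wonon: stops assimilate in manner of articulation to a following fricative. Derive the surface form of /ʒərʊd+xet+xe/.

[ʒərʊzxesxe]

The rule targets /d/ (voiced alveolar stop), which sits before the trigger /x/ (fricative).
Changing only its manner to fricative gives [z] — the voiced alveolar fricative.
At the second juncture, /t/ likewise becomes [s] adjacent to /x/.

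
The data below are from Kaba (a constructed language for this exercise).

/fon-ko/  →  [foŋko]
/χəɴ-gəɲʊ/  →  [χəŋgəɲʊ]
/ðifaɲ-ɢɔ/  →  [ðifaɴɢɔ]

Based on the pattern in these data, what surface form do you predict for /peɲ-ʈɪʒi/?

The data show regressive place assimilation: /n/ → [ŋ] before /k/; /ɴ/ → [ŋ] before /g/; /ɲ/ → [ɴ] before /ɢ/. In each pair only place changes, matching the following consonant, while manner and voice stay constant.
/ɲ/ is a voiced palatal nasal. The following trigger /ʈ/ is retroflex, so /ɲ/ must become retroflex as well.
The voiced retroflex nasal is [ɳ], so /ɲ/ → [ɳ].

[peɳʈɪʒi]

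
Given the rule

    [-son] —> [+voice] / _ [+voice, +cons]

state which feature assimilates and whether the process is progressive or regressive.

regressive voicing assimilation

The structural change is [+voice], and the conditioning segment [+voice, +cons] (a voiced consonant) is itself voiced, so the target comes to share the voicing of its neighbour — voicing assimilation.
The conditioning segment sits to the right of the focus bar, meaning the trigger follows the segment that changes — regressive assimilation.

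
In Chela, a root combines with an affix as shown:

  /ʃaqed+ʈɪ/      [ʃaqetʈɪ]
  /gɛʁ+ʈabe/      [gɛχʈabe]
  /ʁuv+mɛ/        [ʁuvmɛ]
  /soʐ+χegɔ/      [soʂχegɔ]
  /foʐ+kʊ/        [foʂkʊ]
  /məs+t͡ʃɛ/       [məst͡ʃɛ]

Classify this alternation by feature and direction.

Underlying /d/ is realised as [t] next to /ʈ/; /ʈ/ itself does not change.
The change voiced → voiceless matches the voicing of the following /ʈ/, identifying this as voicing assimilation.
Place and manner are unchanged, so the assimilation is partial, not total.
The same holds elsewhere in the data: /ʁ/ → [χ] before /ʈ/ (voiced → voiceless, matching voiceless); /ʐ/ → [ʂ] before /χ/ (voiced → voiceless, matching voiceless); /ʐ/ → [ʂ] before /k/ (voiced → voiceless, matching voiceless) — only voicing changes, and always toward the following segment.
No alternation appears in [ʁuvmɛ], [məst͡ʃɛ]: there the adjacent consonants already agree in voicing (/v/ and /m/ are both voiced; /s/ and /t͡ʃ/ are both voiceless), so these forms are consistent with the same rule.
The trigger is the following segment, so the direction is regressive (anticipatory).

regressive voicing assimilation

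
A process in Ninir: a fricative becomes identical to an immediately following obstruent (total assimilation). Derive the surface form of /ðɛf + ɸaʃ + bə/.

/f/ is the segment targeted by the rule; it sits immediately before /ɸ/, so it assimilates completely and surfaces as [ɸ].
At the second juncture, /ʃ/ likewise becomes [b] adjacent to /b/.

[ðɛɸɸabbə]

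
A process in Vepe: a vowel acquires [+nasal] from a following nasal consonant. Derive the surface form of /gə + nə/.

The vowel /ə/ is adjacent to the following nasal /n/, so it acquires [+nasal] and surfaces as [ə̃].

[gə̃nə]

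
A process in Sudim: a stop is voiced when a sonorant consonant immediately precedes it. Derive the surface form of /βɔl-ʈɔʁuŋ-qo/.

[βɔlɖɔʁuŋɢo]

/ʈ/ is a voiceless retroflex stop. The preceding trigger /l/ is voiced, so /ʈ/ must become voiced as well.
Changing only its voicing to voiced gives [ɖ] — the voiced retroflex stop.
At the second juncture, /q/ likewise becomes [ɢ] adjacent to /ŋ/.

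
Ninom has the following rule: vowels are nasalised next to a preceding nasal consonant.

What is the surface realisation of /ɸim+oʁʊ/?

[ɸimõʁʊ]

/o/ sits next to the nasal /m/ and is therefore nasalised to [õ].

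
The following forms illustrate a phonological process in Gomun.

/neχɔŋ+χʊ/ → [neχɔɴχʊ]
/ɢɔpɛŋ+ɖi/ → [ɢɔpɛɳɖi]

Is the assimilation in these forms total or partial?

Comparing underlying and surface forms, /ŋ/ → [ɴ] is the alternation; the neighbouring /χ/ is constant.
The change velar → uvular matches the place of the following /χ/, identifying this as place assimilation.
Manner and voice are unchanged, so the assimilation is partial, not total.
Checking the remaining alternation: /ŋ/ → [ɳ] before /ɖ/ (velar → retroflex, matching retroflex) — only place changes, and always toward the following segment.

partial assimilation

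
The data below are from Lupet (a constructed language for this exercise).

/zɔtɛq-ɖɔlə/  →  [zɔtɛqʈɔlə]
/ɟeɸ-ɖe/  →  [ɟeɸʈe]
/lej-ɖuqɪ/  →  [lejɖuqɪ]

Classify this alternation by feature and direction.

progressive voicing assimilation

Comparing underlying and surface forms, /ɖ/ → [ʈ] is the alternation; the neighbouring /q/ is constant.
/ɖ/ is voiced while /q/ is voiceless; the output [ʈ] is voiceless, matching the trigger — so the feature that spreads is voicing.
Place and manner are unchanged, so the assimilation is partial, not total.
Checking the remaining alternation: /ɖ/ → [ʈ] after /ɸ/ (voiced → voiceless, matching voiceless) — only voicing changes, and always toward the preceding segment.
No alternation appears in [lejɖuqɪ]: there the adjacent consonants already agree in voicing (/ɖ/ and /j/ are both voiced), so this form is consistent with the same rule.
Since the segment that changes follows the conditioning segment, the assimilation is progressive.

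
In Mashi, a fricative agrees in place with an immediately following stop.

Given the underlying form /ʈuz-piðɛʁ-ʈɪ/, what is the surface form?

The rule targets /z/ (voiced alveolar fricative), which sits before the trigger /p/ (bilabial).
The voiced bilabial fricative is [β], so /z/ → [β].
The same rule applies at the second boundary: /ʁ/ → [ʐ] next to /ʈ/.

[ʈuβpiðɛʐʈɪ]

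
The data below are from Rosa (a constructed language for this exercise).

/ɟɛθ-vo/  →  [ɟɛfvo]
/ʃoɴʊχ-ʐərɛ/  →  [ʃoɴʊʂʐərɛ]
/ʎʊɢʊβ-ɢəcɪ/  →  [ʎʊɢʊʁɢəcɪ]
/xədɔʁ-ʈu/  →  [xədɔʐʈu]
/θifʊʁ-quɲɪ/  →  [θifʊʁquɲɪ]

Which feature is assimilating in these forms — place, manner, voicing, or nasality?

The segment that alternates is /θ/, which surfaces as [f] when adjacent to /v/.
/θ/ is dental while /v/ is labiodental; the output [f] is labiodental, matching the trigger — so the feature that spreads is place.
Checking the remaining alternations: /χ/ → [ʂ] before /ʐ/ (uvular → retroflex, matching retroflex); /β/ → [ʁ] before /ɢ/ (bilabial → uvular, matching uvular); /ʁ/ → [ʐ] before /ʈ/ (uvular → retroflex, matching retroflex) — only place changes, and always toward the following segment.
No alternation appears in [θifʊʁquɲɪ]: there the adjacent consonants already agree in place (/ʁ/ and /q/ are both uvular), so this form is consistent with the same rule.

place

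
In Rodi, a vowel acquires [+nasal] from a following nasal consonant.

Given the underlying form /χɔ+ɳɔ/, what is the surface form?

/ɔ/ sits next to the nasal /ɳ/ and is therefore nasalised to [ɔ̃].

[χɔ̃ɳɔ]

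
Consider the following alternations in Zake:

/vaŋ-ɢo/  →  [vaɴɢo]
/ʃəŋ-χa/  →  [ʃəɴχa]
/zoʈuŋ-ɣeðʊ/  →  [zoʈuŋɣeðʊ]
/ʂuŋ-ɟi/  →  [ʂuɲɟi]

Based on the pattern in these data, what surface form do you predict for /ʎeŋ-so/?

The data show regressive place assimilation: /ŋ/ → [ɴ] before /ɢ/; /ŋ/ → [ɴ] before /χ/; /ŋ/ → [ɲ] before /ɟ/. In each pair only place changes, matching the following consonant, while manner and voice stay constant.
Nothing changes in [zoʈuŋɣeðʊ]: there the adjacent consonants already agree in place (/ŋ/ and /ɣ/ are both velar), so this form is consistent with the same rule.
The rule targets /ŋ/ (voiced velar nasal), which sits before the trigger /s/ (alveolar).
Changing only its place to alveolar gives [n] — the voiced alveolar nasal.

[ʎenso]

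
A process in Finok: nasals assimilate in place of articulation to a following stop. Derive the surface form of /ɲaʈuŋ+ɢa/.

/ŋ/ is a voiced velar nasal. The following trigger /ɢ/ is uvular, so /ŋ/ must become uvular as well.
A voiced uvular nasal is [ɴ], so the surface segment is [ɴ].

[ɲaʈuɴɢa]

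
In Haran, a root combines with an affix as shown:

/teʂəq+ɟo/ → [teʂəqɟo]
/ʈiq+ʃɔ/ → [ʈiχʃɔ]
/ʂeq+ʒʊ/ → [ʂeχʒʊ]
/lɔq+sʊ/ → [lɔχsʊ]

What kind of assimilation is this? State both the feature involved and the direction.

The segment that alternates is /q/, which surfaces as [χ] when adjacent to /ʃ/.
/q/ is a stop while /ʃ/ is a fricative; the output [χ] is a fricative, matching the trigger — so the feature that spreads is manner.
Place and voice are unchanged, so the assimilation is partial, not total.
The other alternating forms pattern the same way: /q/ → [χ] before /ʒ/ (stop → fricative, matching a fricative); /q/ → [χ] before /s/ (stop → fricative, matching a fricative) — only manner changes, and always toward the following segment.
No alternation appears in [teʂəqɟo]: there the adjacent consonants already agree in manner (/q/ and /ɟ/ are both stops), so this form is consistent with the same rule.
Since the segment that changes precedes the conditioning segment, the assimilation is regressive.

regressive manner assimilation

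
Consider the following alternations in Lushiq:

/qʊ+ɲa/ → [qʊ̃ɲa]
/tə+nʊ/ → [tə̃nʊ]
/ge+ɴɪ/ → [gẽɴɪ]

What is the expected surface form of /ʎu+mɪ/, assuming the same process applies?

The data show regressive nasality assimilation (vowel nasalisation): /ʊ/ → [ʊ̃] before /ɲ/; /ə/ → [ə̃] before /n/; /e/ → [ẽ] before /ɴ/ — a vowel is nasalised by an immediately following nasal consonant.
The vowel /u/ is adjacent to the following nasal /m/, so it acquires [+nasal] and surfaces as [ũ].

[ʎũmɪ]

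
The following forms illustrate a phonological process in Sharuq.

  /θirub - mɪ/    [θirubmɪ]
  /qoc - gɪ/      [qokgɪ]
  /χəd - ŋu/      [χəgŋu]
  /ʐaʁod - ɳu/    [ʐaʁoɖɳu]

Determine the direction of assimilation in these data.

regressive

The segment that alternates is /c/, which surfaces as [k] when adjacent to /g/.
The change palatal → velar matches the place of the following /g/, identifying this as place assimilation.
Checking the remaining alternations: /d/ → [g] before /ŋ/ (alveolar → velar, matching velar); /d/ → [ɖ] before /ɳ/ (alveolar → retroflex, matching retroflex) — only place changes, and always toward the following segment.
No alternation appears in [θirubmɪ]: there the adjacent consonants already agree in place (/b/ and /m/ are both bilabial), so this form is consistent with the same rule.
Since the segment that changes precedes the conditioning segment, the assimilation is regressive.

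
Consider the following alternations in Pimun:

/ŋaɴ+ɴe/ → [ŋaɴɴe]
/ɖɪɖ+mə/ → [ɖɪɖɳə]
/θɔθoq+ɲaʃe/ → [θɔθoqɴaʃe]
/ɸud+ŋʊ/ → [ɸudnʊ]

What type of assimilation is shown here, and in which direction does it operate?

Comparing underlying and surface forms, /m/ → [ɳ] is the alternation; the neighbouring /ɖ/ is constant.
/m/ is bilabial while /ɖ/ is retroflex; the output [ɳ] is retroflex, matching the trigger — so the feature that spreads is place.
Manner and voice are unchanged, so the assimilation is partial, not total.
Checking the remaining alternations: /ɲ/ → [ɴ] after /q/ (palatal → uvular, matching uvular); /ŋ/ → [n] after /d/ (velar → alveolar, matching alveolar) — only place changes, and always toward the preceding segment.
Nothing changes in [ŋaɴɴe]: there the adjacent consonants already agree in place (/ɴ/ and /ɴ/ are both uvular), so this form is consistent with the same rule.
Since the segment that changes follows the conditioning segment, the assimilation is progressive.

progressive place assimilation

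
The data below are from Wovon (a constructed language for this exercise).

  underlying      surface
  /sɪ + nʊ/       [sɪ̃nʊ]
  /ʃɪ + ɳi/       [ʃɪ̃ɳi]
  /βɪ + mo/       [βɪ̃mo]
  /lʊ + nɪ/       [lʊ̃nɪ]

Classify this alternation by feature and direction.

regressive nasality assimilation (vowel nasalisation)

The vowel /ɪ/ surfaces as nasalised [ɪ̃] next to the following nasal /n/ — it has acquired the [+nasal] feature of its neighbour.
The other forms show the same pattern: /ɪ/ → [ɪ̃] before /ɳ/; /ɪ/ → [ɪ̃] before /m/; /ʊ/ → [ʊ̃] before /n/ — each time a vowel is nasalised next to a following nasal.
Because the conditioning nasal is to the right of the vowel that changes, the process is regressive (anticipatory).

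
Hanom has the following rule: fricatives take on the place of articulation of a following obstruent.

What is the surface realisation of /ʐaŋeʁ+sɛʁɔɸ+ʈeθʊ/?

[ʐaŋezsɛʁɔʂʈeθʊ]

The rule targets /ʁ/ (voiced uvular fricative), which sits before the trigger /s/ (alveolar).
The voiced alveolar fricative is [z], so /ʁ/ → [z].
The same rule applies at the second boundary: /ɸ/ → [ʂ] next to /ʈ/.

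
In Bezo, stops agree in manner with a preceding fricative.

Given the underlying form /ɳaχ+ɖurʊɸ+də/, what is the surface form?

[ɳaχʐurʊɸzə]

/ɖ/ is a voiced retroflex stop. The preceding trigger /χ/ is a fricative, so /ɖ/ must become a fricative as well.
The voiced retroflex fricative is [ʐ], so /ɖ/ → [ʐ].
The same rule applies at the second boundary: /d/ → [z] next to /ɸ/.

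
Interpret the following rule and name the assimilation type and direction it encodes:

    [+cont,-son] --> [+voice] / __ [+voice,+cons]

The structural change is [+voice], and the conditioning segment [+voice,+cons] (a voiced consonant) is itself voiced, so the target comes to share the voicing of its neighbour — voicing assimilation.
Since the environment is written after the underscore, the trigger follows the target; the direction is regressive.

regressive voicing assimilation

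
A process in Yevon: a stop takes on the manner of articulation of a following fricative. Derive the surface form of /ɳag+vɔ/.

The rule targets /g/ (voiced velar stop), which sits before the trigger /v/ (fricative).
A voiced velar fricative is [ɣ], so the surface segment is [ɣ].

[ɳaɣvɔ]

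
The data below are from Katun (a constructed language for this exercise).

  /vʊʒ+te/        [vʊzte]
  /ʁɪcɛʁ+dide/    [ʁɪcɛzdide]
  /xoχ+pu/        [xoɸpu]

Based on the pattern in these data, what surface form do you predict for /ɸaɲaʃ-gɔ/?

[ɸaɲaxgɔ]

The data show regressive place assimilation: /ʒ/ → [z] before /t/; /ʁ/ → [z] before /d/; /χ/ → [ɸ] before /p/. In each pair only place changes, matching the following consonant, while manner and voice stay constant.
The rule targets /ʃ/ (voiceless postalveolar fricative), which sits before the trigger /g/ (velar).
Changing only its place to velar gives [x] — the voiceless velar fricative.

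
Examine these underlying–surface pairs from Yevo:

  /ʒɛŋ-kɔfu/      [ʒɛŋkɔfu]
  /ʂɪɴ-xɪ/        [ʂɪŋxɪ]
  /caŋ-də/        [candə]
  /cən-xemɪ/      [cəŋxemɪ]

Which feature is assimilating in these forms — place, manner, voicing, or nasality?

place

Underlying /ɴ/ is realised as [ŋ] next to /x/; /x/ itself does not change.
The change uvular → velar matches the place of the following /x/, identifying this as place assimilation.
Checking the remaining alternations: /ŋ/ → [n] before /d/ (velar → alveolar, matching alveolar); /n/ → [ŋ] before /x/ (alveolar → velar, matching velar) — only place changes, and always toward the following segment.
Nothing changes in [ʒɛŋkɔfu]: there the adjacent consonants already agree in place (/ŋ/ and /k/ are both velar), so this form is consistent with the same rule.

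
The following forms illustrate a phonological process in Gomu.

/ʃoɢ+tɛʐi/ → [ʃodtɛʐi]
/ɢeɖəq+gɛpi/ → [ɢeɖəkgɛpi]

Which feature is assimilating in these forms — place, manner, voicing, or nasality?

Underlying /ɢ/ is realised as [d] next to /t/; /t/ itself does not change.
/ɢ/ is uvular while /t/ is alveolar; the output [d] is alveolar, matching the trigger — so the feature that spreads is place.
Checking the remaining alternation: /q/ → [k] before /g/ (uvular → velar, matching velar) — only place changes, and always toward the following segment.

place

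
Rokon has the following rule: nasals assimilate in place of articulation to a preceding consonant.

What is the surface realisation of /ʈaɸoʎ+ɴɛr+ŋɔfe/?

[ʈaɸoʎɲɛrnɔfe]

The rule targets /ɴ/ (voiced uvular nasal), which sits after the trigger /ʎ/ (palatal).
Changing only its place to palatal gives [ɲ] — the voiced palatal nasal.
The same rule applies at the second boundary: /ŋ/ → [n] next to /r/.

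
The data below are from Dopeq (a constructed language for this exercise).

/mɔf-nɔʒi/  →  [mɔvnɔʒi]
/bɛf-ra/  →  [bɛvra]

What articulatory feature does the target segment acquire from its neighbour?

The segment that alternates is /f/, which surfaces as [v] when adjacent to /n/.
The change voiceless → voiced matches the voicing of the following /n/, identifying this as voicing assimilation.
The other alternating form patterns the same way: /f/ → [v] before /r/ (voiceless → voiced, matching voiced) — only voicing changes, and always toward the following segment.

voicing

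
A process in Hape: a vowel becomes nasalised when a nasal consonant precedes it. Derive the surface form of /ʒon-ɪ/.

[ʒonɪ̃]

The vowel /ɪ/ is adjacent to the preceding nasal /n/, so it acquires [+nasal] and surfaces as [ɪ̃].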